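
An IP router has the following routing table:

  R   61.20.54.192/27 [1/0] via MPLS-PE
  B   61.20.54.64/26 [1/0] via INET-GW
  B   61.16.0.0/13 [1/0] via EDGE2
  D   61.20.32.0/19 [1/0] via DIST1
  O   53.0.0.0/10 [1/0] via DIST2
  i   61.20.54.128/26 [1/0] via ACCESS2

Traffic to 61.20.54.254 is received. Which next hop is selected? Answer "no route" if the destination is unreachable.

Routes whose prefix contains 61.20.54.254:
  61.16.0.0/13 (61.16.0.0 - 61.23.255.255) -> EDGE2
  61.20.32.0/19 (61.20.32.0 - 61.20.63.255) -> DIST1
More-specific entries that do NOT match:
  61.20.54.192/27 (61.20.54.192 - 61.20.54.223) does not contain 61.20.54.254
  61.20.54.64/26 (61.20.54.64 - 61.20.54.127) does not contain 61.20.54.254
  61.20.54.128/26 (61.20.54.128 - 61.20.54.191) does not contain 61.20.54.254
Longest matching prefix is /19 -> next hop DIST1.

DIST1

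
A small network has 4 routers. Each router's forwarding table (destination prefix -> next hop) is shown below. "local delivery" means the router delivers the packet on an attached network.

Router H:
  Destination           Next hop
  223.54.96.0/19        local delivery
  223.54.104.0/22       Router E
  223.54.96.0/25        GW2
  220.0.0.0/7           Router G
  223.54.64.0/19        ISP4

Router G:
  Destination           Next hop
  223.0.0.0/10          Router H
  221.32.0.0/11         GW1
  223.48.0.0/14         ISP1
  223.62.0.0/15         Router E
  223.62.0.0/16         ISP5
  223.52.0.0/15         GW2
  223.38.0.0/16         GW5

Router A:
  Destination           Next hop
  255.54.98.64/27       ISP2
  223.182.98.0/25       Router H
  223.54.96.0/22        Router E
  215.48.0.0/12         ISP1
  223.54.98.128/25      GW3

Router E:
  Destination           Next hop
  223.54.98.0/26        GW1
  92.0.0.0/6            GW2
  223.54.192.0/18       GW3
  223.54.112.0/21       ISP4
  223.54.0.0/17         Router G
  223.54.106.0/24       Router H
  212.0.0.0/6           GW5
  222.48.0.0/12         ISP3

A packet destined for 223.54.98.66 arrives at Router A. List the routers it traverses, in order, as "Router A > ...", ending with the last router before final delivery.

Router A > Router E > Router G > Router H

At Router A: longest match for 223.54.98.66 is 223.54.96.0/22 -> Router E
At Router E: longest match for 223.54.98.66 is 223.54.0.0/17 -> Router G
At Router G: longest match for 223.54.98.66 is 223.0.0.0/10 -> Router H
At Router H: longest match for 223.54.98.66 is 223.54.96.0/19 -> local delivery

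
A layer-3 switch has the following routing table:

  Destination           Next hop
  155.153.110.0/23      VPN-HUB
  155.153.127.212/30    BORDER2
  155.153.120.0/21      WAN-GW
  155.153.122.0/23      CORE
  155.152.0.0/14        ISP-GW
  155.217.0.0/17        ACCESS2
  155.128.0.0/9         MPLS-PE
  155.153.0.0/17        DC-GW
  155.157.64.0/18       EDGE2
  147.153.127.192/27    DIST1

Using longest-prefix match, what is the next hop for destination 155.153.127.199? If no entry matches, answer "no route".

WAN-GW

Routes whose prefix contains 155.153.127.199:
  155.128.0.0/9 (155.128.0.0 - 155.255.255.255) -> MPLS-PE
  155.152.0.0/14 (155.152.0.0 - 155.155.255.255) -> ISP-GW
  155.153.0.0/17 (155.153.0.0 - 155.153.127.255) -> DC-GW
  155.153.120.0/21 (155.153.120.0 - 155.153.127.255) -> WAN-GW
More-specific entries that do NOT match:
  155.153.127.212/30 (155.153.127.212 - 155.153.127.215) does not contain 155.153.127.199
  147.153.127.192/27 (147.153.127.192 - 147.153.127.223) does not contain 155.153.127.199
  155.153.110.0/23 (155.153.110.0 - 155.153.111.255) does not contain 155.153.127.199
  155.153.122.0/23 (155.153.122.0 - 155.153.123.255) does not contain 155.153.127.199
Longest matching prefix is /21 -> next hop WAN-GW.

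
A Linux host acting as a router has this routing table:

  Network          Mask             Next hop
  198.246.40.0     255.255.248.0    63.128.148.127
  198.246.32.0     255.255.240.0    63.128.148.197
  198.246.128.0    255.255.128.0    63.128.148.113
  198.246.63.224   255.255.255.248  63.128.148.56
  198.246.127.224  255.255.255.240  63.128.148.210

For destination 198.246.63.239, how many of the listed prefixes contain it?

0

No listed prefix contains 198.246.63.239.
Total matching entries: 0.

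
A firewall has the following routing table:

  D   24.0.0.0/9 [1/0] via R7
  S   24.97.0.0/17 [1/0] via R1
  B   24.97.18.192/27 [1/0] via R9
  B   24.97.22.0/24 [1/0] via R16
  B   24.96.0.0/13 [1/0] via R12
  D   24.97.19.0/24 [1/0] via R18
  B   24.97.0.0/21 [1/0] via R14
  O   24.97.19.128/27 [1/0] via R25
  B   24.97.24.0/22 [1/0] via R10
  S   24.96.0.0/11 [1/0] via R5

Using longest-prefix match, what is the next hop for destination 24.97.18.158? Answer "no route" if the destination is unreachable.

Routes whose prefix contains 24.97.18.158:
  24.0.0.0/9 (24.0.0.0 - 24.127.255.255) -> R7
  24.96.0.0/11 (24.96.0.0 - 24.127.255.255) -> R5
  24.96.0.0/13 (24.96.0.0 - 24.103.255.255) -> R12
  24.97.0.0/17 (24.97.0.0 - 24.97.127.255) -> R1
More-specific entries that do NOT match:
  24.97.18.192/27 (24.97.18.192 - 24.97.18.223) does not contain 24.97.18.158
  24.97.19.128/27 (24.97.19.128 - 24.97.19.159) does not contain 24.97.18.158
  24.97.22.0/24 (24.97.22.0 - 24.97.22.255) does not contain 24.97.18.158
  24.97.19.0/24 (24.97.19.0 - 24.97.19.255) does not contain 24.97.18.158
  24.97.24.0/22 (24.97.24.0 - 24.97.27.255) does not contain 24.97.18.158
  24.97.0.0/21 (24.97.0.0 - 24.97.7.255) does not contain 24.97.18.158
Longest matching prefix is /17 -> next hop R1.

R1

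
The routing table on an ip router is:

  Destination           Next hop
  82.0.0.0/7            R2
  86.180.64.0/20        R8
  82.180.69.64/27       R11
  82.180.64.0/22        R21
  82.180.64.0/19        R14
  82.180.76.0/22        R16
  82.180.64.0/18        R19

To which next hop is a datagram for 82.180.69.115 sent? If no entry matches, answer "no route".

Routes whose prefix contains 82.180.69.115:
  82.0.0.0/7 (82.0.0.0 - 83.255.255.255) -> R2
  82.180.64.0/18 (82.180.64.0 - 82.180.127.255) -> R19
  82.180.64.0/19 (82.180.64.0 - 82.180.95.255) -> R14
More-specific entries that do NOT match:
  82.180.69.64/27 (82.180.69.64 - 82.180.69.95) does not contain 82.180.69.115
  82.180.64.0/22 (82.180.64.0 - 82.180.67.255) does not contain 82.180.69.115
  82.180.76.0/22 (82.180.76.0 - 82.180.79.255) does not contain 82.180.69.115
  86.180.64.0/20 (86.180.64.0 - 86.180.79.255) does not contain 82.180.69.115
Longest matching prefix is /19 -> next hop R14.

R14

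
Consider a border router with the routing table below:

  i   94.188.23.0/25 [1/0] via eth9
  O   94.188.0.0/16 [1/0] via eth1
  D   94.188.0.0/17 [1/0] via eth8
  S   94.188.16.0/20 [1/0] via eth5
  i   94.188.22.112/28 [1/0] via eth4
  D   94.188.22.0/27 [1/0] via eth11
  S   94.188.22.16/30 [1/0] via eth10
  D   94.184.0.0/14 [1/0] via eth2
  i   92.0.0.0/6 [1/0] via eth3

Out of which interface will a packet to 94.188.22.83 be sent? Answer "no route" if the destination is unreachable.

eth5

Routes whose prefix contains 94.188.22.83:
  92.0.0.0/6 (92.0.0.0 - 95.255.255.255) -> eth3
  94.188.0.0/16 (94.188.0.0 - 94.188.255.255) -> eth1
  94.188.0.0/17 (94.188.0.0 - 94.188.127.255) -> eth8
  94.188.16.0/20 (94.188.16.0 - 94.188.31.255) -> eth5
More-specific entries that do NOT match:
  94.188.22.16/30 (94.188.22.16 - 94.188.22.19) does not contain 94.188.22.83
  94.188.22.112/28 (94.188.22.112 - 94.188.22.127) does not contain 94.188.22.83
  94.188.22.0/27 (94.188.22.0 - 94.188.22.31) does not contain 94.188.22.83
  94.188.23.0/25 (94.188.23.0 - 94.188.23.127) does not contain 94.188.22.83
Longest matching prefix is /20 -> interface eth5.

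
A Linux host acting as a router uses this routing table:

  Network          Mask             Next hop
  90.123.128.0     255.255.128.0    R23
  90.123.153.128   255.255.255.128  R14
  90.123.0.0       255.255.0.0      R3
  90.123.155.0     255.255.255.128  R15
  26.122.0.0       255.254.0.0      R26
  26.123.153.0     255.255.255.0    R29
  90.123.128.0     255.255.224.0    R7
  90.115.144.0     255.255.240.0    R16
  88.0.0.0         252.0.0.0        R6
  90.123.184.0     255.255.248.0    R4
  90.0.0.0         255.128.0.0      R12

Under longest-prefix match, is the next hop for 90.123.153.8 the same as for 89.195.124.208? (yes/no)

no

90.123.153.8: longest match 90.123.128.0/19 -> R7
89.195.124.208: longest match 88.0.0.0/6 -> R6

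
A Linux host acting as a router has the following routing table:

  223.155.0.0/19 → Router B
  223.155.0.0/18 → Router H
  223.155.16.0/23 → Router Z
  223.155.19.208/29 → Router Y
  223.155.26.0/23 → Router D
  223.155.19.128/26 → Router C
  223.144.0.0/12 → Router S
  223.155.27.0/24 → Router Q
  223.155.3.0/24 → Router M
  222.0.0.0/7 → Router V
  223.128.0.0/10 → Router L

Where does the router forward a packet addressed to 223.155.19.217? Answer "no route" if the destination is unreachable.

Routes whose prefix contains 223.155.19.217:
  222.0.0.0/7 (222.0.0.0 - 223.255.255.255) -> Router V
  223.128.0.0/10 (223.128.0.0 - 223.191.255.255) -> Router L
  223.144.0.0/12 (223.144.0.0 - 223.159.255.255) -> Router S
  223.155.0.0/18 (223.155.0.0 - 223.155.63.255) -> Router H
  223.155.0.0/19 (223.155.0.0 - 223.155.31.255) -> Router B
More-specific entries that do NOT match:
  223.155.19.208/29 (223.155.19.208 - 223.155.19.215) does not contain 223.155.19.217
  223.155.19.128/26 (223.155.19.128 - 223.155.19.191) does not contain 223.155.19.217
  223.155.27.0/24 (223.155.27.0 - 223.155.27.255) does not contain 223.155.19.217
  223.155.3.0/24 (223.155.3.0 - 223.155.3.255) does not contain 223.155.19.217
  223.155.16.0/23 (223.155.16.0 - 223.155.17.255) does not contain 223.155.19.217
  223.155.26.0/23 (223.155.26.0 - 223.155.27.255) does not contain 223.155.19.217
Longest matching prefix is /19 -> next hop Router B.

Router B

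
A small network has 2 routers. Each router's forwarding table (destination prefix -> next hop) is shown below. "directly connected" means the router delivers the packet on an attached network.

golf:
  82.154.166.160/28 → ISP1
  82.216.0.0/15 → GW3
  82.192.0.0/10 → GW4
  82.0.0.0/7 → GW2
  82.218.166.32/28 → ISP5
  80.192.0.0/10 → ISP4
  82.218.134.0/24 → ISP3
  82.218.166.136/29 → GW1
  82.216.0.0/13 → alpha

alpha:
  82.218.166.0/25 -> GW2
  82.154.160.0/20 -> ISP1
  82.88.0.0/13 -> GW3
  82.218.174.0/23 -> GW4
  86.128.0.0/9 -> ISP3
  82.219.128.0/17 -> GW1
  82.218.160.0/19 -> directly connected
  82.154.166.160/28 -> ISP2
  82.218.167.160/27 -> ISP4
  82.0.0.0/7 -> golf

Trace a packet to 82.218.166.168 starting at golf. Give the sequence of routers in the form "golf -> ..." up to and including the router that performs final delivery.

At golf: longest match for 82.218.166.168 is 82.216.0.0/13 -> alpha
At alpha: longest match for 82.218.166.168 is 82.218.160.0/19 -> directly connected

golf -> alpha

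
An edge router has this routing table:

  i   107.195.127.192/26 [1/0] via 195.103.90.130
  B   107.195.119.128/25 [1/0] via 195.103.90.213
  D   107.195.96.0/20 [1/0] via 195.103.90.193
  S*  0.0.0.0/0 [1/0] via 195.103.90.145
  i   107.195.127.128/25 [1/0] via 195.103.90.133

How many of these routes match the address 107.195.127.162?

Prefixes containing 107.195.127.162:
  0.0.0.0/0 (default, matches everything)
  107.195.127.128/25 (107.195.127.128 - 107.195.127.255)
Total matching entries: 2.

2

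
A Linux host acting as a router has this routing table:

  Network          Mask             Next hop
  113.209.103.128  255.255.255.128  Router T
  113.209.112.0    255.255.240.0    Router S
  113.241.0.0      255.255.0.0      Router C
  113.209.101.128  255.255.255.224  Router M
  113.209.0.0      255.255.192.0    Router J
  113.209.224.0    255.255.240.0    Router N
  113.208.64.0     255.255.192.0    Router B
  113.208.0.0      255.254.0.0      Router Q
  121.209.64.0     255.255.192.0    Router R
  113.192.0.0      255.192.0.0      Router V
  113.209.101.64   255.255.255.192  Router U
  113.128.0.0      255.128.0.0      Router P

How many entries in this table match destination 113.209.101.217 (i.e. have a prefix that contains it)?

Prefixes containing 113.209.101.217:
  113.128.0.0/9 (113.128.0.0 - 113.255.255.255)
  113.192.0.0/10 (113.192.0.0 - 113.255.255.255)
  113.208.0.0/15 (113.208.0.0 - 113.209.255.255)
Total matching entries: 3.

3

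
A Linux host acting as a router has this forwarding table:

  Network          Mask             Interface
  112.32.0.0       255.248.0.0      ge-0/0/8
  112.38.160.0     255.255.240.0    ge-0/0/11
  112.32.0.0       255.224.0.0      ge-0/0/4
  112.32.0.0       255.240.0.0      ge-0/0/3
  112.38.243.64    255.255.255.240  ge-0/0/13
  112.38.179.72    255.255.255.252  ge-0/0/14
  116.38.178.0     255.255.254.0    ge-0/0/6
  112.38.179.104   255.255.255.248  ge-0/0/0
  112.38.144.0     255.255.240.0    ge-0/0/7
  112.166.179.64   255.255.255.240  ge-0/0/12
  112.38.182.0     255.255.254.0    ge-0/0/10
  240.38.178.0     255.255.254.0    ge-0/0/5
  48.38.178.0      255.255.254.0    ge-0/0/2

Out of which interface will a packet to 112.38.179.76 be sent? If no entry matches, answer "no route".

ge-0/0/8

Routes whose prefix contains 112.38.179.76:
  112.32.0.0/11 (112.32.0.0 - 112.63.255.255) -> ge-0/0/4
  112.32.0.0/12 (112.32.0.0 - 112.47.255.255) -> ge-0/0/3
  112.32.0.0/13 (112.32.0.0 - 112.39.255.255) -> ge-0/0/8
More-specific entries that do NOT match:
  112.38.179.72/30 (112.38.179.72 - 112.38.179.75) does not contain 112.38.179.76
  112.38.179.104/29 (112.38.179.104 - 112.38.179.111) does not contain 112.38.179.76
  112.38.243.64/28 (112.38.243.64 - 112.38.243.79) does not contain 112.38.179.76
  112.166.179.64/28 (112.166.179.64 - 112.166.179.79) does not contain 112.38.179.76
  116.38.178.0/23 (116.38.178.0 - 116.38.179.255) does not contain 112.38.179.76
  112.38.182.0/23 (112.38.182.0 - 112.38.183.255) does not contain 112.38.179.76
  240.38.178.0/23 (240.38.178.0 - 240.38.179.255) does not contain 112.38.179.76
  48.38.178.0/23 (48.38.178.0 - 48.38.179.255) does not contain 112.38.179.76
  112.38.160.0/20 (112.38.160.0 - 112.38.175.255) does not contain 112.38.179.76
  112.38.144.0/20 (112.38.144.0 - 112.38.159.255) does not contain 112.38.179.76
Longest matching prefix is /13 -> interface ge-0/0/8.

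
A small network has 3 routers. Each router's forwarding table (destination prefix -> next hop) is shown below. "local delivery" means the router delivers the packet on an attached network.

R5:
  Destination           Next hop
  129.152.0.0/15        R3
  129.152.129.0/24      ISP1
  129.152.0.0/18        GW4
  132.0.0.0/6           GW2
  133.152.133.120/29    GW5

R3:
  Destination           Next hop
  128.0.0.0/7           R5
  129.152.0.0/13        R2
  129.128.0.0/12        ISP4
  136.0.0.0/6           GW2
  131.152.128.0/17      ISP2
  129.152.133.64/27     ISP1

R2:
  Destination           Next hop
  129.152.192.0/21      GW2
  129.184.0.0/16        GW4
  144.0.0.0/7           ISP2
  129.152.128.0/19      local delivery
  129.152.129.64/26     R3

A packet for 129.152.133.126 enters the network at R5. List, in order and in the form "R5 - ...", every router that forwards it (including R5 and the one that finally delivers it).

R5 - R3 - R2

At R5: longest match for 129.152.133.126 is 129.152.0.0/15 -> R3
At R3: longest match for 129.152.133.126 is 129.152.0.0/13 -> R2
At R2: longest match for 129.152.133.126 is 129.152.128.0/19 -> local delivery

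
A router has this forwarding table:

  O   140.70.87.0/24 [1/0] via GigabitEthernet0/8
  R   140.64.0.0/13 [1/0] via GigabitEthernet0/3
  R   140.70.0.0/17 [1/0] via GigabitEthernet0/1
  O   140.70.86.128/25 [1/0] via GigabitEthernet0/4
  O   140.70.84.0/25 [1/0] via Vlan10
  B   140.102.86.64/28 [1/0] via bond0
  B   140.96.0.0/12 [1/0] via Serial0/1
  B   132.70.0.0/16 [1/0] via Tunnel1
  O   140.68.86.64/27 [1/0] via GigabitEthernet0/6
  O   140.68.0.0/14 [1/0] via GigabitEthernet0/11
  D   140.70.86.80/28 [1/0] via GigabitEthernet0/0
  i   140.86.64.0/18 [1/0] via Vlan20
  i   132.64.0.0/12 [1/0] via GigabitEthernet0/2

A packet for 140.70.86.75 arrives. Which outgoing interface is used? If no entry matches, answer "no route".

GigabitEthernet0/1

Routes whose prefix contains 140.70.86.75:
  140.64.0.0/13 (140.64.0.0 - 140.71.255.255) -> GigabitEthernet0/3
  140.68.0.0/14 (140.68.0.0 - 140.71.255.255) -> GigabitEthernet0/11
  140.70.0.0/17 (140.70.0.0 - 140.70.127.255) -> GigabitEthernet0/1
More-specific entries that do NOT match:
  140.102.86.64/28 (140.102.86.64 - 140.102.86.79) does not contain 140.70.86.75
  140.70.86.80/28 (140.70.86.80 - 140.70.86.95) does not contain 140.70.86.75
  140.68.86.64/27 (140.68.86.64 - 140.68.86.95) does not contain 140.70.86.75
  140.70.86.128/25 (140.70.86.128 - 140.70.86.255) does not contain 140.70.86.75
  140.70.84.0/25 (140.70.84.0 - 140.70.84.127) does not contain 140.70.86.75
  140.70.87.0/24 (140.70.87.0 - 140.70.87.255) does not contain 140.70.86.75
  140.86.64.0/18 (140.86.64.0 - 140.86.127.255) does not contain 140.70.86.75
Longest matching prefix is /17 -> interface GigabitEthernet0/1.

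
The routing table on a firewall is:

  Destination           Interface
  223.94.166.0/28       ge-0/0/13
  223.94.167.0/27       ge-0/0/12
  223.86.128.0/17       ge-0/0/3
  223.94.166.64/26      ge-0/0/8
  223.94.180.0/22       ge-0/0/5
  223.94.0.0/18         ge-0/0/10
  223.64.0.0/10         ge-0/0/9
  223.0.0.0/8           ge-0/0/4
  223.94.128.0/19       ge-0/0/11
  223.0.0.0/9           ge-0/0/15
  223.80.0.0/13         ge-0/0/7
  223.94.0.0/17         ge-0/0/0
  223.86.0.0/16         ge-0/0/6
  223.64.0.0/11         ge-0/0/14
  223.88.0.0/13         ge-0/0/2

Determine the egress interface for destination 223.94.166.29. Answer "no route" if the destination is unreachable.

Routes whose prefix contains 223.94.166.29:
  223.0.0.0/8 (223.0.0.0 - 223.255.255.255) -> ge-0/0/4
  223.0.0.0/9 (223.0.0.0 - 223.127.255.255) -> ge-0/0/15
  223.64.0.0/10 (223.64.0.0 - 223.127.255.255) -> ge-0/0/9
  223.64.0.0/11 (223.64.0.0 - 223.95.255.255) -> ge-0/0/14
  223.88.0.0/13 (223.88.0.0 - 223.95.255.255) -> ge-0/0/2
More-specific entries that do NOT match:
  223.94.166.0/28 (223.94.166.0 - 223.94.166.15) does not contain 223.94.166.29
  223.94.167.0/27 (223.94.167.0 - 223.94.167.31) does not contain 223.94.166.29
  223.94.166.64/26 (223.94.166.64 - 223.94.166.127) does not contain 223.94.166.29
  223.94.180.0/22 (223.94.180.0 - 223.94.183.255) does not contain 223.94.166.29
  223.94.128.0/19 (223.94.128.0 - 223.94.159.255) does not contain 223.94.166.29
  223.94.0.0/18 (223.94.0.0 - 223.94.63.255) does not contain 223.94.166.29
  223.86.128.0/17 (223.86.128.0 - 223.86.255.255) does not contain 223.94.166.29
  223.94.0.0/17 (223.94.0.0 - 223.94.127.255) does not contain 223.94.166.29
  223.86.0.0/16 (223.86.0.0 - 223.86.255.255) does not contain 223.94.166.29
Longest matching prefix is /13 -> interface ge-0/0/2.

ge-0/0/2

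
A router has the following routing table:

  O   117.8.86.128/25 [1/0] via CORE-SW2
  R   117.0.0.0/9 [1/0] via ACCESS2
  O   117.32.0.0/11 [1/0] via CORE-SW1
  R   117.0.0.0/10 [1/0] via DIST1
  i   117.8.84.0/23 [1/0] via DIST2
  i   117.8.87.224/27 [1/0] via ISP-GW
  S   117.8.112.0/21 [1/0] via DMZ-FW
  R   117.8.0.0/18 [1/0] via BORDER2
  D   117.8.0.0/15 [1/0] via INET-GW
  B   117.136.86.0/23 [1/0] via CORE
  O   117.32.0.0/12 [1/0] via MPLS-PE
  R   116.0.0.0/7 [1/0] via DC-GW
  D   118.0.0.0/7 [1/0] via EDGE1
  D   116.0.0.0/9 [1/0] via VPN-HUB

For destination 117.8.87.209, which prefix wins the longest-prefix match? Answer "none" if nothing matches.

Entries matching 117.8.87.209:
  116.0.0.0/7 (116.0.0.0 - 117.255.255.255)
  117.0.0.0/9 (117.0.0.0 - 117.127.255.255)
  117.0.0.0/10 (117.0.0.0 - 117.63.255.255)
  117.8.0.0/15 (117.8.0.0 - 117.9.255.255)
Most specific is 117.8.0.0/15.

117.8.0.0/15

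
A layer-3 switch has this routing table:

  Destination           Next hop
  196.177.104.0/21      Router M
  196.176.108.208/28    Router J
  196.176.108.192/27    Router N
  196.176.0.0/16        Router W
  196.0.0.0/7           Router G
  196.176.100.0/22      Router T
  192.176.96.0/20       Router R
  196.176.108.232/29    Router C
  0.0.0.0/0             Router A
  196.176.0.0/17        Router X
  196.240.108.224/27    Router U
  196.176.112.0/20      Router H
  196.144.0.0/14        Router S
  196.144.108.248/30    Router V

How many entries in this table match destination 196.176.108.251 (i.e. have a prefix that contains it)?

4

Prefixes containing 196.176.108.251:
  0.0.0.0/0 (default, matches everything)
  196.0.0.0/7 (196.0.0.0 - 197.255.255.255)
  196.176.0.0/16 (196.176.0.0 - 196.176.255.255)
  196.176.0.0/17 (196.176.0.0 - 196.176.127.255)
Total matching entries: 4.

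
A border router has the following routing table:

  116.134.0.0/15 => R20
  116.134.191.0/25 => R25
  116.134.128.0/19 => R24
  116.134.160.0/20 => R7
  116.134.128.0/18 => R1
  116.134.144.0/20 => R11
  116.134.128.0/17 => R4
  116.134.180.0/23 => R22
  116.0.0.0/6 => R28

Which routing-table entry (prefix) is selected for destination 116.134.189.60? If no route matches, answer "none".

116.134.128.0/18

Entries matching 116.134.189.60:
  116.0.0.0/6 (116.0.0.0 - 119.255.255.255)
  116.134.0.0/15 (116.134.0.0 - 116.135.255.255)
  116.134.128.0/17 (116.134.128.0 - 116.134.255.255)
  116.134.128.0/18 (116.134.128.0 - 116.134.191.255)
Most specific is 116.134.128.0/18.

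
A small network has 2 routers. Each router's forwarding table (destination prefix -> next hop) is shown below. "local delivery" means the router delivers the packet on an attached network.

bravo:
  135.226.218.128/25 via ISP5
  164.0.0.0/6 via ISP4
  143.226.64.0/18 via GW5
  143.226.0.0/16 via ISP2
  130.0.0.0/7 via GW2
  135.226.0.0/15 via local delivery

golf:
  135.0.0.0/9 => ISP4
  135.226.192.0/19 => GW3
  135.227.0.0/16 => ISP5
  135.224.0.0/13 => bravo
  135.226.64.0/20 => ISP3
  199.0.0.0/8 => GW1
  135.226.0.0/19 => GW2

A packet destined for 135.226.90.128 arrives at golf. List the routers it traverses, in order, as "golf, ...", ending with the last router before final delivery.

golf, bravo

At golf: longest match for 135.226.90.128 is 135.224.0.0/13 -> bravo
At bravo: longest match for 135.226.90.128 is 135.226.0.0/15 -> local delivery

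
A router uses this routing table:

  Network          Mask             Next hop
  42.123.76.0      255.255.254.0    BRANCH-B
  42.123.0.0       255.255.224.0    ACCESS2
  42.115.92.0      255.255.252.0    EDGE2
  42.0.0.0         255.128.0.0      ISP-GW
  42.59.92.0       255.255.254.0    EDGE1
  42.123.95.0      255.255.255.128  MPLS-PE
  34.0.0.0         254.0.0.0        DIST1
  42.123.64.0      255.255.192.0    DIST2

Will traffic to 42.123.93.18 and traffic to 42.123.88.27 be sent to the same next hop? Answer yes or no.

yes

42.123.93.18: longest match 42.123.64.0/18 -> DIST2
42.123.88.27: longest match 42.123.64.0/18 -> DIST2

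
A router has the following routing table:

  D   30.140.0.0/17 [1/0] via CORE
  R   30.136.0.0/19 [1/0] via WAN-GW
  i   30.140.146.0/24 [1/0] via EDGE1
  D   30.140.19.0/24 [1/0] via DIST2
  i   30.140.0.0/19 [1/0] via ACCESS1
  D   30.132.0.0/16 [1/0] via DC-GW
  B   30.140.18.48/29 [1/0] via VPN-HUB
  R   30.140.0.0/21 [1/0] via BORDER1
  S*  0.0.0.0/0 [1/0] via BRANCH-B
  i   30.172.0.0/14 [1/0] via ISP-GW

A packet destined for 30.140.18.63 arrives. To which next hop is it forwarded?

Routes whose prefix contains 30.140.18.63:
  0.0.0.0/0 (default, matches everything) -> BRANCH-B
  30.140.0.0/17 (30.140.0.0 - 30.140.127.255) -> CORE
  30.140.0.0/19 (30.140.0.0 - 30.140.31.255) -> ACCESS1
More-specific entries that do NOT match:
  30.140.18.48/29 (30.140.18.48 - 30.140.18.55) does not contain 30.140.18.63
  30.140.146.0/24 (30.140.146.0 - 30.140.146.255) does not contain 30.140.18.63
  30.140.19.0/24 (30.140.19.0 - 30.140.19.255) does not contain 30.140.18.63
  30.140.0.0/21 (30.140.0.0 - 30.140.7.255) does not contain 30.140.18.63
Longest matching prefix is /19 -> next hop ACCESS1.

ACCESS1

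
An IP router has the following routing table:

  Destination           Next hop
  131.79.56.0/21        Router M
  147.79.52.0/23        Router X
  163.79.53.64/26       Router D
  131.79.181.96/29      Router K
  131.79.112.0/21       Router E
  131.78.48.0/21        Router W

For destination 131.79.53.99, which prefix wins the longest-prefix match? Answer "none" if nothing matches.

none

131.79.53.99 is outside every listed prefix and there is no default route.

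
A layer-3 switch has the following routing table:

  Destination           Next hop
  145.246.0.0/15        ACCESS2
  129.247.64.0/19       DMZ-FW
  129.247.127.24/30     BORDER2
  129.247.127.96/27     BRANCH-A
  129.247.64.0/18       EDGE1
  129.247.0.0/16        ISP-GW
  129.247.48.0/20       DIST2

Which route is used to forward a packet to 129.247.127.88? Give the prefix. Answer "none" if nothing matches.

Entries matching 129.247.127.88:
  129.247.0.0/16 (129.247.0.0 - 129.247.255.255)
  129.247.64.0/18 (129.247.64.0 - 129.247.127.255)
Most specific is 129.247.64.0/18.

129.247.64.0/18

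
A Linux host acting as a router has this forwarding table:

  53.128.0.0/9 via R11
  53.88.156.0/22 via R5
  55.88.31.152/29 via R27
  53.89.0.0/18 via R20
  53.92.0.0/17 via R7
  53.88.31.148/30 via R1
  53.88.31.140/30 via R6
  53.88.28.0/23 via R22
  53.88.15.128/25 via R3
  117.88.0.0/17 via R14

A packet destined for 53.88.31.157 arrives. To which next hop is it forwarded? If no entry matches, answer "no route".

no route

No entry's prefix contains 53.88.31.157; there is no default route.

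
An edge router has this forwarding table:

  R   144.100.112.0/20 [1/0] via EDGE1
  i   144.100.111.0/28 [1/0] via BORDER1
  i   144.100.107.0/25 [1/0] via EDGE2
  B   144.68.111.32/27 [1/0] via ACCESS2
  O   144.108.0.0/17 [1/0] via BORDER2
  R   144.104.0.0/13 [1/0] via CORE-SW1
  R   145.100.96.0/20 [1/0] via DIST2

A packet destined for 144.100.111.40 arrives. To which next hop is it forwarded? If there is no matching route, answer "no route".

no route

No entry's prefix contains 144.100.111.40; there is no default route.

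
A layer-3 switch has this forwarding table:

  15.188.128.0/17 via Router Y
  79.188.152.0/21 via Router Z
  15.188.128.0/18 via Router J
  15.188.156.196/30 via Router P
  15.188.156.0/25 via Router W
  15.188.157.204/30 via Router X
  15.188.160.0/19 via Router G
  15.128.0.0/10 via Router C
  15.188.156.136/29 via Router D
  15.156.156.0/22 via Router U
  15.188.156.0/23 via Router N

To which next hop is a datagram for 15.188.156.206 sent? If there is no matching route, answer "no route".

Routes whose prefix contains 15.188.156.206:
  15.128.0.0/10 (15.128.0.0 - 15.191.255.255) -> Router C
  15.188.128.0/17 (15.188.128.0 - 15.188.255.255) -> Router Y
  15.188.128.0/18 (15.188.128.0 - 15.188.191.255) -> Router J
  15.188.156.0/23 (15.188.156.0 - 15.188.157.255) -> Router N
More-specific entries that do NOT match:
  15.188.156.196/30 (15.188.156.196 - 15.188.156.199) does not contain 15.188.156.206
  15.188.157.204/30 (15.188.157.204 - 15.188.157.207) does not contain 15.188.156.206
  15.188.156.136/29 (15.188.156.136 - 15.188.156.143) does not contain 15.188.156.206
  15.188.156.0/25 (15.188.156.0 - 15.188.156.127) does not contain 15.188.156.206
Longest matching prefix is /23 -> next hop Router N.

Router N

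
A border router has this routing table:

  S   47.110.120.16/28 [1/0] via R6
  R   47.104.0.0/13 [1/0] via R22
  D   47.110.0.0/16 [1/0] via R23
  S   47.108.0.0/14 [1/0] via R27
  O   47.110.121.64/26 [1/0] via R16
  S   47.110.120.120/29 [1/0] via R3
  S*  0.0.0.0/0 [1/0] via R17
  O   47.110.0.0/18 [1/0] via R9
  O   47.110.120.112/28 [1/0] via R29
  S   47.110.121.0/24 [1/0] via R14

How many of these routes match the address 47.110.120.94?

Prefixes containing 47.110.120.94:
  0.0.0.0/0 (default, matches everything)
  47.104.0.0/13 (47.104.0.0 - 47.111.255.255)
  47.108.0.0/14 (47.108.0.0 - 47.111.255.255)
  47.110.0.0/16 (47.110.0.0 - 47.110.255.255)
Total matching entries: 4.

4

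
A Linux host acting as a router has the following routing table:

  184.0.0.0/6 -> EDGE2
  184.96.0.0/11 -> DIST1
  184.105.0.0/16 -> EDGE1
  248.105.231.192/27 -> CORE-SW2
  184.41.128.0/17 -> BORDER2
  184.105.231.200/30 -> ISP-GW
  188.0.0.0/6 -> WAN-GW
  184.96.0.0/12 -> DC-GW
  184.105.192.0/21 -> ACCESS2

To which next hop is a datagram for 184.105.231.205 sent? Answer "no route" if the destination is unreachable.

EDGE1

Routes whose prefix contains 184.105.231.205:
  184.0.0.0/6 (184.0.0.0 - 187.255.255.255) -> EDGE2
  184.96.0.0/11 (184.96.0.0 - 184.127.255.255) -> DIST1
  184.96.0.0/12 (184.96.0.0 - 184.111.255.255) -> DC-GW
  184.105.0.0/16 (184.105.0.0 - 184.105.255.255) -> EDGE1
More-specific entries that do NOT match:
  184.105.231.200/30 (184.105.231.200 - 184.105.231.203) does not contain 184.105.231.205
  248.105.231.192/27 (248.105.231.192 - 248.105.231.223) does not contain 184.105.231.205
  184.105.192.0/21 (184.105.192.0 - 184.105.199.255) does not contain 184.105.231.205
  184.41.128.0/17 (184.41.128.0 - 184.41.255.255) does not contain 184.105.231.205
Longest matching prefix is /16 -> next hop EDGE1.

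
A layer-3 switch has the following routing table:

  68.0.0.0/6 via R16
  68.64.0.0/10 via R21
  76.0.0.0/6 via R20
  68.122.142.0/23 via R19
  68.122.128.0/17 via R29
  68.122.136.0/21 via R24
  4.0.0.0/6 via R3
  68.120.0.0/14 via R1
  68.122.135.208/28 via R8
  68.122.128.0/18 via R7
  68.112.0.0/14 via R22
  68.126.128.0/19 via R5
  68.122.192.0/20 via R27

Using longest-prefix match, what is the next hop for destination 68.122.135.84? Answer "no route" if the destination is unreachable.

Routes whose prefix contains 68.122.135.84:
  68.0.0.0/6 (68.0.0.0 - 71.255.255.255) -> R16
  68.64.0.0/10 (68.64.0.0 - 68.127.255.255) -> R21
  68.120.0.0/14 (68.120.0.0 - 68.123.255.255) -> R1
  68.122.128.0/17 (68.122.128.0 - 68.122.255.255) -> R29
  68.122.128.0/18 (68.122.128.0 - 68.122.191.255) -> R7
More-specific entries that do NOT match:
  68.122.135.208/28 (68.122.135.208 - 68.122.135.223) does not contain 68.122.135.84
  68.122.142.0/23 (68.122.142.0 - 68.122.143.255) does not contain 68.122.135.84
  68.122.136.0/21 (68.122.136.0 - 68.122.143.255) does not contain 68.122.135.84
  68.122.192.0/20 (68.122.192.0 - 68.122.207.255) does not contain 68.122.135.84
  68.126.128.0/19 (68.126.128.0 - 68.126.159.255) does not contain 68.122.135.84
Longest matching prefix is /18 -> next hop R7.

R7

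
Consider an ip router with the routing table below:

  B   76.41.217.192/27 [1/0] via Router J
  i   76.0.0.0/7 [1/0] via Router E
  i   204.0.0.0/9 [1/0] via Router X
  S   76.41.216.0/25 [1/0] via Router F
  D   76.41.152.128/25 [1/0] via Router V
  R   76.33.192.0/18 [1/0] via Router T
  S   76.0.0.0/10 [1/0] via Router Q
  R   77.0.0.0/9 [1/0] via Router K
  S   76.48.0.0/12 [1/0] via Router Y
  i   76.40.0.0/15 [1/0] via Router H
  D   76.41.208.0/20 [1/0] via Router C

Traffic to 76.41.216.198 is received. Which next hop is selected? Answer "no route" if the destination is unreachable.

Router C

Routes whose prefix contains 76.41.216.198:
  76.0.0.0/7 (76.0.0.0 - 77.255.255.255) -> Router E
  76.0.0.0/10 (76.0.0.0 - 76.63.255.255) -> Router Q
  76.40.0.0/15 (76.40.0.0 - 76.41.255.255) -> Router H
  76.41.208.0/20 (76.41.208.0 - 76.41.223.255) -> Router C
More-specific entries that do NOT match:
  76.41.217.192/27 (76.41.217.192 - 76.41.217.223) does not contain 76.41.216.198
  76.41.216.0/25 (76.41.216.0 - 76.41.216.127) does not contain 76.41.216.198
  76.41.152.128/25 (76.41.152.128 - 76.41.152.255) does not contain 76.41.216.198
Longest matching prefix is /20 -> next hop Router C.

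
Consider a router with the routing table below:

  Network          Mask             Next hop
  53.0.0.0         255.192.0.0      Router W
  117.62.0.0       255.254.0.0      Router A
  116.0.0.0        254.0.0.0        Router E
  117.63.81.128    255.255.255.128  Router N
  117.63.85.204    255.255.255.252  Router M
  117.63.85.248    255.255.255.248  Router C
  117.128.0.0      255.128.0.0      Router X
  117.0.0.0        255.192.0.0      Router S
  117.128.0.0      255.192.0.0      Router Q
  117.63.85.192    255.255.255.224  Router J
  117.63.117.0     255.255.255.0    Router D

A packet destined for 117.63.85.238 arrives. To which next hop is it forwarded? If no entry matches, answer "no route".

Routes whose prefix contains 117.63.85.238:
  116.0.0.0/7 (116.0.0.0 - 117.255.255.255) -> Router E
  117.0.0.0/10 (117.0.0.0 - 117.63.255.255) -> Router S
  117.62.0.0/15 (117.62.0.0 - 117.63.255.255) -> Router A
More-specific entries that do NOT match:
  117.63.85.204/30 (117.63.85.204 - 117.63.85.207) does not contain 117.63.85.238
  117.63.85.248/29 (117.63.85.248 - 117.63.85.255) does not contain 117.63.85.238
  117.63.85.192/27 (117.63.85.192 - 117.63.85.223) does not contain 117.63.85.238
  117.63.81.128/25 (117.63.81.128 - 117.63.81.255) does not contain 117.63.85.238
  117.63.117.0/24 (117.63.117.0 - 117.63.117.255) does not contain 117.63.85.238
Longest matching prefix is /15 -> next hop Router A.

Router A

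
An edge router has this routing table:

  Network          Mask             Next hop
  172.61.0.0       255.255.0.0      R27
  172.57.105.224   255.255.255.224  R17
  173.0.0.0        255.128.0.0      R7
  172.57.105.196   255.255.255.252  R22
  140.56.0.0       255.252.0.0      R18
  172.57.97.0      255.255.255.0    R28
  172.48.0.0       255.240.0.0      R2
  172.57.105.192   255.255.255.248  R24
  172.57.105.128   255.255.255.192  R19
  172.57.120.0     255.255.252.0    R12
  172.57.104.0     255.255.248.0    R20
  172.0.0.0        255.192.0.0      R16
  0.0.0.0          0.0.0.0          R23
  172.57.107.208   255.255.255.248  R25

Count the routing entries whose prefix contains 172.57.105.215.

Prefixes containing 172.57.105.215:
  0.0.0.0/0 (default, matches everything)
  172.0.0.0/10 (172.0.0.0 - 172.63.255.255)
  172.48.0.0/12 (172.48.0.0 - 172.63.255.255)
  172.57.104.0/21 (172.57.104.0 - 172.57.111.255)
Total matching entries: 4.

4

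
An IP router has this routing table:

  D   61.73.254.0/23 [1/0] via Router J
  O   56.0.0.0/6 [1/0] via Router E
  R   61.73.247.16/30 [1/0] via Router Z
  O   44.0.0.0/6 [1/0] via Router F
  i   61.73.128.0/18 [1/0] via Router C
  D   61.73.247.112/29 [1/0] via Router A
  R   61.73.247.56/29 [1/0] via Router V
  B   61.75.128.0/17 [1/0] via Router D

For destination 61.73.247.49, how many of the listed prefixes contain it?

0

No listed prefix contains 61.73.247.49.
Total matching entries: 0.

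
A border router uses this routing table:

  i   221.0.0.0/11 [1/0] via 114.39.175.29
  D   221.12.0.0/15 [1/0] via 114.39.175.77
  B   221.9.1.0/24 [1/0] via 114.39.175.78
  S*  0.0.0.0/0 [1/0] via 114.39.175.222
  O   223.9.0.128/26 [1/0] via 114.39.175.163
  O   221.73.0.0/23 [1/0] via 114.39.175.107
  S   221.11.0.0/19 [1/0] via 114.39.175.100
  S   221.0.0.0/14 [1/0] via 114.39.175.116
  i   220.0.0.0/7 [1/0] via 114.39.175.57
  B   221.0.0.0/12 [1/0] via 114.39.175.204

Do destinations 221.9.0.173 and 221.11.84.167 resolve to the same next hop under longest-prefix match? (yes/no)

221.9.0.173: longest match 221.0.0.0/12 -> 114.39.175.204
221.11.84.167: longest match 221.0.0.0/12 -> 114.39.175.204

yes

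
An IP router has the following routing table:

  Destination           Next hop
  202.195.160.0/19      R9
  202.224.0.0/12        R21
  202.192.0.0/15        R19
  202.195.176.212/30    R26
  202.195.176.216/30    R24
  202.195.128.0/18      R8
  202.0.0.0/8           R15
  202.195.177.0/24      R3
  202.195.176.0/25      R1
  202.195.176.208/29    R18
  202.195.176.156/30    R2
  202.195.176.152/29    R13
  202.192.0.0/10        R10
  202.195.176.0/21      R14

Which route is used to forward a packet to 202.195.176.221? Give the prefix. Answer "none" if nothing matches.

Entries matching 202.195.176.221:
  202.0.0.0/8 (202.0.0.0 - 202.255.255.255)
  202.192.0.0/10 (202.192.0.0 - 202.255.255.255)
  202.195.128.0/18 (202.195.128.0 - 202.195.191.255)
  202.195.160.0/19 (202.195.160.0 - 202.195.191.255)
  202.195.176.0/21 (202.195.176.0 - 202.195.183.255)
Most specific is 202.195.176.0/21.

202.195.176.0/21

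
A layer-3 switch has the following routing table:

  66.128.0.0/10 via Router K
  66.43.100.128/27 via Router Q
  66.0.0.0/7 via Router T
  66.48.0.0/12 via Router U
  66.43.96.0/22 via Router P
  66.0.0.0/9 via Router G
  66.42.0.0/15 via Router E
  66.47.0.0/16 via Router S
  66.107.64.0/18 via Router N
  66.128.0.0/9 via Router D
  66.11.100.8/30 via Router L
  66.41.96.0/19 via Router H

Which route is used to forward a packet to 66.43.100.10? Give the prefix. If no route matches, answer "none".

Entries matching 66.43.100.10:
  66.0.0.0/7 (66.0.0.0 - 67.255.255.255)
  66.0.0.0/9 (66.0.0.0 - 66.127.255.255)
  66.42.0.0/15 (66.42.0.0 - 66.43.255.255)
Most specific is 66.42.0.0/15.

66.42.0.0/15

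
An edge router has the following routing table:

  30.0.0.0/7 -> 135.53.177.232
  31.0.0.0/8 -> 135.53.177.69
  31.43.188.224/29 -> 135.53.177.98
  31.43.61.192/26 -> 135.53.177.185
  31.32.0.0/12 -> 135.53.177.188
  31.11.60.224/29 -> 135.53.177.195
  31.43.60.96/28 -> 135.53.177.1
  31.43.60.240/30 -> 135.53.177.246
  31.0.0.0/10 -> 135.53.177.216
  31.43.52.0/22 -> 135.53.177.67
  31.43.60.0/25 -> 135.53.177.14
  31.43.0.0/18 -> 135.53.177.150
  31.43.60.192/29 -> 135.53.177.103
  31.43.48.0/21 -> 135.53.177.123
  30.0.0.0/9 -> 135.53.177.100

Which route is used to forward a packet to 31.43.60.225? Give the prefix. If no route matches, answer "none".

31.43.0.0/18

Entries matching 31.43.60.225:
  30.0.0.0/7 (30.0.0.0 - 31.255.255.255)
  31.0.0.0/8 (31.0.0.0 - 31.255.255.255)
  31.0.0.0/10 (31.0.0.0 - 31.63.255.255)
  31.32.0.0/12 (31.32.0.0 - 31.47.255.255)
  31.43.0.0/18 (31.43.0.0 - 31.43.63.255)
Most specific is 31.43.0.0/18.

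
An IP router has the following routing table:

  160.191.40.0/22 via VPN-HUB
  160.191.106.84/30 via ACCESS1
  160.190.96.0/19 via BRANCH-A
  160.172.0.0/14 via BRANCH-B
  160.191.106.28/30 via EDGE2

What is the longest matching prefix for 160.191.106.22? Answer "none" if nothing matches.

none

160.191.106.22 is outside every listed prefix and there is no default route.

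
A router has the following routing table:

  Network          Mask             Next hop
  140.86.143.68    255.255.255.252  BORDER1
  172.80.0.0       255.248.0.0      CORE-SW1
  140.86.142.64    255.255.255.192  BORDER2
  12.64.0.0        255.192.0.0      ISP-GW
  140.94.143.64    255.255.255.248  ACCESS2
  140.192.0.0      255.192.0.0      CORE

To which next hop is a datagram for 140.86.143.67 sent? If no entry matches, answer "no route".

No entry's prefix contains 140.86.143.67; there is no default route.

no route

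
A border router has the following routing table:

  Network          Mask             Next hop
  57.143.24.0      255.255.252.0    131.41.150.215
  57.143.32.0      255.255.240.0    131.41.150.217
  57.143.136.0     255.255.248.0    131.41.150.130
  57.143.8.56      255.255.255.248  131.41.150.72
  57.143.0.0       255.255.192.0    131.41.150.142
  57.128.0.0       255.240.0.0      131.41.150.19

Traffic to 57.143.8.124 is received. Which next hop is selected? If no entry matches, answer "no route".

131.41.150.142

Routes whose prefix contains 57.143.8.124:
  57.128.0.0/12 (57.128.0.0 - 57.143.255.255) -> 131.41.150.19
  57.143.0.0/18 (57.143.0.0 - 57.143.63.255) -> 131.41.150.142
More-specific entries that do NOT match:
  57.143.8.56/29 (57.143.8.56 - 57.143.8.63) does not contain 57.143.8.124
  57.143.24.0/22 (57.143.24.0 - 57.143.27.255) does not contain 57.143.8.124
  57.143.136.0/21 (57.143.136.0 - 57.143.143.255) does not contain 57.143.8.124
  57.143.32.0/20 (57.143.32.0 - 57.143.47.255) does not contain 57.143.8.124
Longest matching prefix is /18 -> next hop 131.41.150.142.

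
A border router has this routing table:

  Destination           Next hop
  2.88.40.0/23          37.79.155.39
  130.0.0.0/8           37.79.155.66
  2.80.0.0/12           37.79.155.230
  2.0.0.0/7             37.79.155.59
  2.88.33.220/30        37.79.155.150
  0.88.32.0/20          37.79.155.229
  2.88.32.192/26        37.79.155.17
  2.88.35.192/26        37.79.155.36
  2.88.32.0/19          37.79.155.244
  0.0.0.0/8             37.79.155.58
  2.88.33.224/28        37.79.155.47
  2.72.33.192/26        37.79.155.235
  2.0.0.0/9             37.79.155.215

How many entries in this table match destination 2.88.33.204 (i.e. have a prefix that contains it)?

Prefixes containing 2.88.33.204:
  2.0.0.0/7 (2.0.0.0 - 3.255.255.255)
  2.0.0.0/9 (2.0.0.0 - 2.127.255.255)
  2.80.0.0/12 (2.80.0.0 - 2.95.255.255)
  2.88.32.0/19 (2.88.32.0 - 2.88.63.255)
Total matching entries: 4.

4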